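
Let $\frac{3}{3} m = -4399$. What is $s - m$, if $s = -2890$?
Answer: $1509$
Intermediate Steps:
$m = -4399$
$s - m = -2890 - -4399 = -2890 + 4399 = 1509$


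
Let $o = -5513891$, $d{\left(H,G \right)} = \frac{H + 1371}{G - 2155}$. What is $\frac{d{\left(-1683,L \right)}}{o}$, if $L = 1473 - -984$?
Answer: $\frac{156}{832597541} \approx 1.8737 \cdot 10^{-7}$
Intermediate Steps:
$L = 2457$ ($L = 1473 + 984 = 2457$)
$d{\left(H,G \right)} = \frac{1371 + H}{-2155 + G}$
$\frac{d{\left(-1683,L \right)}}{o} = \frac{\frac{1}{-2155 + 2457} \left(1371 - 1683\right)}{-5513891} = \frac{1}{302} \left(-312\right) \left(- \frac{1}{5513891}\right) = \left(- \frac{156}{151}\right) \left(- \frac{1}{5513891}\right) = \frac{156}{832597541}$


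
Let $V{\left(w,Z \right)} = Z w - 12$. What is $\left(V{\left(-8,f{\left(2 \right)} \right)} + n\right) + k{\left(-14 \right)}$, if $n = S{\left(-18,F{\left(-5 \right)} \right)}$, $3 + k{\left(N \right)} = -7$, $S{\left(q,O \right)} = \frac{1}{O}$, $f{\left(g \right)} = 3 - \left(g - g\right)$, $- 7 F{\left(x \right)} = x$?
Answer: $- \frac{223}{5} \approx -44.6$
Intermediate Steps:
$F{\left(x \right)} = - \frac{x}{7}$
$f{\left(g \right)} = 3$ ($f{\left(g \right)} = 3 - 0 = 3 + 0 = 3$)
$V{\left(w,Z \right)} = -12 + Z w$
$k{\left(N \right)} = -10$ ($k{\left(N \right)} = -3 - 7 = -10$)
$n = \frac{7}{5}$ ($n = \frac{1}{\left(- \frac{1}{7}\right) \left(-5\right)} = \frac{1}{\frac{5}{7}} = \frac{7}{5} \approx 1.4$)
$\left(V{\left(-8,f{\left(2 \right)} \right)} + n\right) + k{\left(-14 \right)} = \left(\left(-12 + 3 \left(-8\right)\right) + \frac{7}{5}\right) - 10 = \left(\left(-12 - 24\right) + \frac{7}{5}\right) - 10 = \left(-36 + \frac{7}{5}\right) - 10 = - \frac{173}{5} - 10 = - \frac{223}{5}$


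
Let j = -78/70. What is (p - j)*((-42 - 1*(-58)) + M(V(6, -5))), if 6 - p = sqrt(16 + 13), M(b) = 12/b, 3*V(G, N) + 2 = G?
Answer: 1245/7 - 25*sqrt(29) ≈ 43.228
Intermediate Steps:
V(G, N) = -2/3 + G/3
j = -39/35 (j = -78*1/70 = -39/35 ≈ -1.1143)
p = 6 - sqrt(29) (p = 6 - sqrt(16 + 13) = 6 - sqrt(29) ≈ 0.61483)
(p - j)*((-42 - 1*(-58)) + M(V(6, -5))) = ((6 - sqrt(29)) - 1*(-39/35))*((-42 - 1*(-58)) + 12/(-2/3 + (1/3)*6)) = ((6 - sqrt(29)) + 39/35)*((-42 + 58) + 12/(-2/3 + 2)) = (249/35 - sqrt(29))*(16 + 12/(4/3)) = (249/35 - sqrt(29))*(16 + 12*(3/4)) = (249/35 - sqrt(29))*(16 + 9) = (249/35 - sqrt(29))*25 = 1245/7 - 25*sqrt(29)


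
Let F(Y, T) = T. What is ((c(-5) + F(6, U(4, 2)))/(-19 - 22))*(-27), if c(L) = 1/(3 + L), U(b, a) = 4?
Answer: 189/82 ≈ 2.3049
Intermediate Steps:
((c(-5) + F(6, U(4, 2)))/(-19 - 22))*(-27) = ((1/(3 - 5) + 4)/(-19 - 22))*(-27) = ((1/(-2) + 4)/(-41))*(-27) = ((-1/2 + 4)*(-1/41))*(-27) = ((7/2)*(-1/41))*(-27) = -7/82*(-27) = 189/82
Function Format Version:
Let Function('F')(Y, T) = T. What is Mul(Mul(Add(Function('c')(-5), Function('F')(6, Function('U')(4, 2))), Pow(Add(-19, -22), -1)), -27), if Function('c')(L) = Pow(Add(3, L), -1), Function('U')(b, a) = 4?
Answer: Rational(189, 82) ≈ 2.3049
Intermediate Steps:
Mul(Mul(Add(Function('c')(-5), Function('F')(6, Function('U')(4, 2))), Pow(Add(-19, -22), -1)), -27) = Mul(Mul(Add(Pow(Add(3, -5), -1), 4), Pow(Add(-19, -22), -1)), -27) = Mul(Mul(Add(Pow(-2, -1), 4), Pow(-41, -1)), -27) = Mul(Mul(Add(Rational(-1, 2), 4), Rational(-1, 41)), -27) = Mul(Mul(Rational(7, 2), Rational(-1, 41)), -27) = Mul(Rational(-7, 82), -27) = Rational(189, 82)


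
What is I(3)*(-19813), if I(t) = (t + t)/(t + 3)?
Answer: -19813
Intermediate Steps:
I(t) = 2*t/(3 + t) (I(t) = (2*t)/(3 + t) = 2*t/(3 + t))
I(3)*(-19813) = (2*3/(3 + 3))*(-19813) = (2*3/6)*(-19813) = (2*3*(⅙))*(-19813) = 1*(-19813) = -19813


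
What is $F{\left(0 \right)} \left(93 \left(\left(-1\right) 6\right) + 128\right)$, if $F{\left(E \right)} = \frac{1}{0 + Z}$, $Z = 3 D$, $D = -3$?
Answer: $\frac{430}{9} \approx 47.778$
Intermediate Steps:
$Z = -9$ ($Z = 3 \left(-3\right) = -9$)
$F{\left(E \right)} = - \frac{1}{9}$ ($F{\left(E \right)} = \frac{1}{0 - 9} = \frac{1}{-9} = - \frac{1}{9}$)
$F{\left(0 \right)} \left(93 \left(\left(-1\right) 6\right) + 128\right) = - \frac{93 \left(\left(-1\right) 6\right) + 128}{9} = - \frac{93 \left(-6\right) + 128}{9} = - \frac{-558 + 128}{9} = \left(- \frac{1}{9}\right) \left(-430\right) = \frac{430}{9}$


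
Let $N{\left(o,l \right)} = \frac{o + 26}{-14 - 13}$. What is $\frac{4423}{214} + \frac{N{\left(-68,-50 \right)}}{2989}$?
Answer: $\frac{16998017}{822402} \approx 20.669$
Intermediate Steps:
$N{\left(o,l \right)} = - \frac{26}{27} - \frac{o}{27}$ ($N{\left(o,l \right)} = \frac{26 + o}{-27} = \left(26 + o\right) \left(- \frac{1}{27}\right) = - \frac{26}{27} - \frac{o}{27}$)
$\frac{4423}{214} + \frac{N{\left(-68,-50 \right)}}{2989} = \frac{4423}{214} + \frac{- \frac{26}{27} - - \frac{68}{27}}{2989} = 4423 \cdot \frac{1}{214} + \left(- \frac{26}{27} + \frac{68}{27}\right) \frac{1}{2989} = \frac{4423}{214} + \frac{14}{9} \cdot \frac{1}{2989} = \frac{4423}{214} + \frac{2}{3843} = \frac{16998017}{822402}$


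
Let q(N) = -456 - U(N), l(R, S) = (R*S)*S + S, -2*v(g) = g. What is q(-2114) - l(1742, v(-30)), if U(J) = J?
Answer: -390307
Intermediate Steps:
v(g) = -g/2
l(R, S) = S + R*S² (l(R, S) = R*S² + S = S + R*S²)
q(N) = -456 - N
q(-2114) - l(1742, v(-30)) = (-456 - 1*(-2114)) - (-½*(-30))*(1 + 1742*(-½*(-30))) = (-456 + 2114) - 15*(1 + 1742*15) = 1658 - 15*(1 + 26130) = 1658 - 15*26131 = 1658 - 1*391965 = 1658 - 391965 = -390307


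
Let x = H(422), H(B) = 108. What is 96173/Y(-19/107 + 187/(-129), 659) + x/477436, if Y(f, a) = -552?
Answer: -11479098203/65886168 ≈ -174.23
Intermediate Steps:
x = 108
96173/Y(-19/107 + 187/(-129), 659) + x/477436 = 96173/(-552) + 108/477436 = 96173*(-1/552) + 108*(1/477436) = -96173/552 + 27/119359 = -11479098203/65886168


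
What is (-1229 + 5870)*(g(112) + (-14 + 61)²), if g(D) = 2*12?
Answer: 10363353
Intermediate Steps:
g(D) = 24
(-1229 + 5870)*(g(112) + (-14 + 61)²) = (-1229 + 5870)*(24 + (-14 + 61)²) = 4641*(24 + 47²) = 4641*(24 + 2209) = 4641*2233 = 10363353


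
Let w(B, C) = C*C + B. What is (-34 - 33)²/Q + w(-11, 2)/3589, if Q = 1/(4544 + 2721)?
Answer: 117046567558/3589 ≈ 3.2613e+7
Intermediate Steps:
w(B, C) = B + C² (w(B, C) = C² + B = B + C²)
Q = 1/7265 ≈ 0.00013765
(-34 - 33)²/Q + w(-11, 2)/3589 = (-34 - 33)²/(1/7265) + (-11 + 2²)/3589 = (-67)²*7265 + (-11 + 4)*(1/3589) = 4489*7265 - 7*1/3589 = 32612585 - 7/3589 = 117046567558/3589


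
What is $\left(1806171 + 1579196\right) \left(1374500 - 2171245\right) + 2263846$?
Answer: $-2697271966569$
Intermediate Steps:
$\left(1806171 + 1579196\right) \left(1374500 - 2171245\right) + 2263846 = 3385367 \left(-796745\right) + 2263846 = -2697274230415 + 2263846 = -2697271966569$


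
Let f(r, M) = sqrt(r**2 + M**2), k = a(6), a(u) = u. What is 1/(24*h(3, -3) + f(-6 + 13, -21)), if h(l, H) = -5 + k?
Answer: 12/43 - 7*sqrt(10)/86 ≈ 0.021675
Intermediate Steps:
k = 6
h(l, H) = 1 (h(l, H) = -5 + 6 = 1)
f(r, M) = sqrt(M**2 + r**2)
1/(24*h(3, -3) + f(-6 + 13, -21)) = 1/(24*1 + sqrt((-21)**2 + (-6 + 13)**2)) = 1/(24 + sqrt(441 + 7**2)) = 1/(24 + sqrt(441 + 49)) = 1/(24 + sqrt(490)) = 1/(24 + 7*sqrt(10))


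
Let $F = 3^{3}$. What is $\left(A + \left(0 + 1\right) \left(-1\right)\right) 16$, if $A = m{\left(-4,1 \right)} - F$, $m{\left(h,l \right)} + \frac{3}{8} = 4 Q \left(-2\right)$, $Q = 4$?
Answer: $-966$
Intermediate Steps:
$F = 27$
$m{\left(h,l \right)} = - \frac{259}{8}$ ($m{\left(h,l \right)} = - \frac{3}{8} + 4 \cdot 4 \left(-2\right) = - \frac{3}{8} + 16 \left(-2\right) = - \frac{3}{8} - 32 = - \frac{259}{8}$)
$A = - \frac{475}{8}$ ($A = - \frac{259}{8} - 27 = - \frac{475}{8} \approx -59.375$)
$\left(A + \left(0 + 1\right) \left(-1\right)\right) 16 = \left(- \frac{475}{8} + \left(0 + 1\right) \left(-1\right)\right) 16 = \left(- \frac{475}{8} + 1 \left(-1\right)\right) 16 = \left(- \frac{475}{8} - 1\right) 16 = \left(- \frac{483}{8}\right) 16 = -966$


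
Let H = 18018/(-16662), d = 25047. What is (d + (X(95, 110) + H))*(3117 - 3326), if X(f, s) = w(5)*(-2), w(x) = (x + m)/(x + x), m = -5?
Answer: -14536475844/2777 ≈ -5.2346e+6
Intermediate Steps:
w(x) = (-5 + x)/(2*x) (w(x) = (x - 5)/(x + x) = (-5 + x)/((2*x)) = (-5 + x)*(1/(2*x)) = (-5 + x)/(2*x))
X(f, s) = 0 (X(f, s) = ((½)*(-5 + 5)/5)*(-2) = ((½)*(⅕)*0)*(-2) = 0*(-2) = 0)
H = -3003/2777 (H = 18018*(-1/16662) = -3003/2777 ≈ -1.0814)
(d + (X(95, 110) + H))*(3117 - 3326) = (25047 + (0 - 3003/2777))*(3117 - 3326) = (25047 - 3003/2777)*(-209) = (69552516/2777)*(-209) = -14536475844/2777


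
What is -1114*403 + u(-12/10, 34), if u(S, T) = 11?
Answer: -448931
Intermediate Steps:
-1114*403 + u(-12/10, 34) = -1114*403 + 11 = -448942 + 11 = -448931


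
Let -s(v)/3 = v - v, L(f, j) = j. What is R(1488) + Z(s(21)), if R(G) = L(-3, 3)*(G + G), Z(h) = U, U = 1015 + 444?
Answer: 10387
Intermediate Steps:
s(v) = 0 (s(v) = -3*(v - v) = -3*0 = 0)
U = 1459
Z(h) = 1459
R(G) = 6*G (R(G) = 3*(G + G) = 3*(2*G) = 6*G)
R(1488) + Z(s(21)) = 6*1488 + 1459 = 8928 + 1459 = 10387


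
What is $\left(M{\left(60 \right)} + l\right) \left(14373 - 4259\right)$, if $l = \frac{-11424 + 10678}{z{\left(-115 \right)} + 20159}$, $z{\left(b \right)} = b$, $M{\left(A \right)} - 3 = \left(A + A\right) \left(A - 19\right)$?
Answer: $\frac{249501927181}{5011} \approx 4.9791 \cdot 10^{7}$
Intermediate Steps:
$M{\left(A \right)} = 3 + 2 A \left(-19 + A\right)$ ($M{\left(A \right)} = 3 + \left(A + A\right) \left(A - 19\right) = 3 + 2 A \left(-19 + A\right)$)
$l = - \frac{373}{10022}$ ($l = \frac{-11424 + 10678}{-115 + 20159} = - \frac{746}{20044} = \left(-746\right) \frac{1}{20044} = - \frac{373}{10022} \approx -0.037218$)
$\left(M{\left(60 \right)} + l\right) \left(14373 - 4259\right) = \left(\left(3 - 2280 + 2 \cdot 60^{2}\right) - \frac{373}{10022}\right) \left(14373 - 4259\right) = \left(\left(3 - 2280 + 2 \cdot 3600\right) - \frac{373}{10022}\right) 10114 = \left(\left(3 - 2280 + 7200\right) - \frac{373}{10022}\right) 10114 = \left(4923 - \frac{373}{10022}\right) 10114 = \frac{49337933}{10022} \cdot 10114 = \frac{249501927181}{5011}$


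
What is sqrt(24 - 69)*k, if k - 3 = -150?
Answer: -441*I*sqrt(5) ≈ -986.11*I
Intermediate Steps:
k = -147 (k = 3 - 150 = -147)
sqrt(24 - 69)*k = sqrt(24 - 69)*(-147) = sqrt(-45)*(-147) = (3*I*sqrt(5))*(-147) = -441*I*sqrt(5)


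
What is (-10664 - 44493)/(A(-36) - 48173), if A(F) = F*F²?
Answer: 2903/4991 ≈ 0.58165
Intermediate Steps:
A(F) = F³
(-10664 - 44493)/(A(-36) - 48173) = (-10664 - 44493)/((-36)³ - 48173) = -55157/(-46656 - 48173) = -55157/(-94829) = -55157*(-1/94829) = 2903/4991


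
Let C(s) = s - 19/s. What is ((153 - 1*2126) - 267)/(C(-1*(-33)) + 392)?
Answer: -36960/7003 ≈ -5.2777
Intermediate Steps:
((153 - 1*2126) - 267)/(C(-1*(-33)) + 392) = ((153 - 1*2126) - 267)/((-1*(-33) - 19/((-1*(-33)))) + 392) = ((153 - 2126) - 267)/((33 - 19/33) + 392) = (-1973 - 267)/((33 - 19*1/33) + 392) = -2240/((33 - 19/33) + 392) = -2240/(1070/33 + 392) = -2240/14006/33 = -2240*33/14006 = -36960/7003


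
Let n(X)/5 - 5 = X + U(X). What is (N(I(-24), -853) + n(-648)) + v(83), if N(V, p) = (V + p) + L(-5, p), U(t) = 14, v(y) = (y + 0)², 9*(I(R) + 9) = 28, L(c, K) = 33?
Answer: 26263/9 ≈ 2918.1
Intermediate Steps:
I(R) = -53/9 (I(R) = -9 + (⅑)*28 = -9 + 28/9 = -53/9)
v(y) = y²
N(V, p) = 33 + V + p (N(V, p) = (V + p) + 33 = 33 + V + p)
n(X) = 95 + 5*X (n(X) = 25 + 5*(X + 14) = 25 + 5*(14 + X) = 25 + (70 + 5*X) = 95 + 5*X)
(N(I(-24), -853) + n(-648)) + v(83) = ((33 - 53/9 - 853) + (95 + 5*(-648))) + 83² = (-7433/9 + (95 - 3240)) + 6889 = (-7433/9 - 3145) + 6889 = -35738/9 + 6889 = 26263/9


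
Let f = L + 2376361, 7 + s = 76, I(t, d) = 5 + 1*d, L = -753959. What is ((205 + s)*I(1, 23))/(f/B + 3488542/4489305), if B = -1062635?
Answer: -914980484261865/89410264561 ≈ -10234.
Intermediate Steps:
I(t, d) = 5 + d
s = 69 (s = -7 + 76 = 69)
f = 1622402 (f = -753959 + 2376361 = 1622402)
((205 + s)*I(1, 23))/(f/B + 3488542/4489305) = ((205 + 69)*(5 + 23))/(1622402/(-1062635) + 3488542/4489305) = (274*28)/(1622402*(-1/1062635) + 3488542*(1/4489305)) = 7672/(-1622402/1062635 + 3488542/4489305) = 7672/(-715282116488/954098523735) = 7672*(-954098523735/715282116488) = -914980484261865/89410264561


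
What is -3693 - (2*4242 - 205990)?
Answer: 193813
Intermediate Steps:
-3693 - (2*4242 - 205990) = -3693 - (8484 - 205990) = -3693 - 1*(-197506) = -3693 + 197506 = 193813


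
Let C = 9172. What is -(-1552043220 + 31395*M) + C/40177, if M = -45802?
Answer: 120129109879942/40177 ≈ 2.9900e+9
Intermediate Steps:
-(-1552043220 + 31395*M) + C/40177 = -31395/(1/(-49436 - 45802)) + 9172/40177 = -31395/(1/(-95238)) + 9172*(1/40177) = -31395/(-1/95238) + 9172/40177 = -31395*(-95238) + 9172/40177 = 2989997010 + 9172/40177 = 120129109879942/40177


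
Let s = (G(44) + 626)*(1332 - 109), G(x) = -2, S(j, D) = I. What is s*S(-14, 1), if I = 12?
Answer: 9157824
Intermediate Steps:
S(j, D) = 12
s = 763152 (s = (-2 + 626)*(1332 - 109) = 624*1223 = 763152)
s*S(-14, 1) = 763152*12 = 9157824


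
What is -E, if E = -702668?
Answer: 702668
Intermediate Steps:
-E = -1*(-702668) = 702668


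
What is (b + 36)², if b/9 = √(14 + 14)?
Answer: 3564 + 1296*√7 ≈ 6992.9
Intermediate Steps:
b = 18*√7 (b = 9*√(14 + 14) = 9*√28 = 9*(2*√7) = 18*√7 ≈ 47.624)
(b + 36)² = (18*√7 + 36)² = (36 + 18*√7)²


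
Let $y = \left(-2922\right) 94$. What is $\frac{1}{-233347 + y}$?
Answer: $- \frac{1}{508015} \approx -1.9684 \cdot 10^{-6}$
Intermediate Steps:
$y = -274668$
$\frac{1}{-233347 + y} = \frac{1}{-233347 - 274668} = \frac{1}{-508015} = - \frac{1}{508015}$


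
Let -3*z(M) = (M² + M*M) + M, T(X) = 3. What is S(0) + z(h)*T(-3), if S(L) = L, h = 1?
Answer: -3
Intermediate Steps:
z(M) = -2*M²/3 - M/3 (z(M) = -((M² + M*M) + M)/3 = -((M² + M²) + M)/3 = -(2*M² + M)/3 = -(M + 2*M²)/3 = -2*M²/3 - M/3)
S(0) + z(h)*T(-3) = 0 - ⅓*1*(1 + 2*1)*3 = 0 - ⅓*1*(1 + 2)*3 = 0 - ⅓*1*3*3 = 0 - 1*3 = 0 - 3 = -3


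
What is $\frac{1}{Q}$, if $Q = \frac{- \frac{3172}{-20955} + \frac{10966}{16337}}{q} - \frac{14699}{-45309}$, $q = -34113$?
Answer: $\frac{16034315534828415}{5201414400675803} \approx 3.0827$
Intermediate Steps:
$Q = \frac{5201414400675803}{16034315534828415}$ ($Q = \frac{- \frac{3172}{-20955} + \frac{10966}{16337}}{-34113} - \frac{14699}{-45309} = \left(\left(-3172\right) \left(- \frac{1}{20955}\right) + 10966 \cdot \frac{1}{16337}\right) \left(- \frac{1}{34113}\right) - - \frac{14699}{45309} = \left(\frac{3172}{20955} + \frac{10966}{16337}\right) \left(- \frac{1}{34113}\right) + \frac{14699}{45309} = \frac{281613494}{342341835} \left(- \frac{1}{34113}\right) + \frac{14699}{45309} = - \frac{281613494}{11678307017355} + \frac{14699}{45309} = \frac{5201414400675803}{16034315534828415} \approx 0.32439$)
$\frac{1}{Q} = \frac{1}{\frac{5201414400675803}{16034315534828415}} = \frac{16034315534828415}{5201414400675803}$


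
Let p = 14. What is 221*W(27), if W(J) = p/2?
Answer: 1547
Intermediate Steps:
W(J) = 7 (W(J) = 14/2 = 14*(1/2) = 7)
221*W(27) = 221*7 = 1547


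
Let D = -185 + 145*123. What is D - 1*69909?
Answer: -52259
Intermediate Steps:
D = 17650 (D = -185 + 17835 = 17650)
D - 1*69909 = 17650 - 1*69909 = 17650 - 69909 = -52259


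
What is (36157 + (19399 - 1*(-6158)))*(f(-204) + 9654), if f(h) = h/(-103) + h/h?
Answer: 61385002666/103 ≈ 5.9597e+8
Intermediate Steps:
f(h) = 1 - h/103 (f(h) = h*(-1/103) + 1 = -h/103 + 1 = 1 - h/103)
(36157 + (19399 - 1*(-6158)))*(f(-204) + 9654) = (36157 + (19399 - 1*(-6158)))*((1 - 1/103*(-204)) + 9654) = (36157 + (19399 + 6158))*((1 + 204/103) + 9654) = (36157 + 25557)*(307/103 + 9654) = 61714*(994669/103) = 61385002666/103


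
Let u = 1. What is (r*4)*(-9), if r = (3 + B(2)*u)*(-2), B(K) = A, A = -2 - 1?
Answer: 0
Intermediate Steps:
A = -3
B(K) = -3
r = 0 (r = (3 - 3*1)*(-2) = (3 - 3)*(-2) = 0*(-2) = 0)
(r*4)*(-9) = (0*4)*(-9) = 0*(-9) = 0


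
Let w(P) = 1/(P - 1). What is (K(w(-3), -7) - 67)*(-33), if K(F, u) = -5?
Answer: 2376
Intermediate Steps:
w(P) = 1/(-1 + P)
(K(w(-3), -7) - 67)*(-33) = (-5 - 67)*(-33) = -72*(-33) = 2376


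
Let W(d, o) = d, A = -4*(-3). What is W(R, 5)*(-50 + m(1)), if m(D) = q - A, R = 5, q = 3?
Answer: -295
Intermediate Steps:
A = 12
m(D) = -9 (m(D) = 3 - 1*12 = 3 - 12 = -9)
W(R, 5)*(-50 + m(1)) = 5*(-50 - 9) = 5*(-59) = -295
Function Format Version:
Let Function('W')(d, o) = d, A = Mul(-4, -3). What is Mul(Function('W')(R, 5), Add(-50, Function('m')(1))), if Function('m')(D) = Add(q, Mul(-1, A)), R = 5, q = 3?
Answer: -295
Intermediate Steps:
A = 12
Function('m')(D) = -9 (Function('m')(D) = Add(3, Mul(-1, 12)) = Add(3, -12) = -9)
Mul(Function('W')(R, 5), Add(-50, Function('m')(1))) = Mul(5, Add(-50, -9)) = Mul(5, -59) = -295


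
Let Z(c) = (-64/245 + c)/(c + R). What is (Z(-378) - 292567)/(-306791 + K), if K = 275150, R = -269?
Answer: 15458721777/1671857705 ≈ 9.2464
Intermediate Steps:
Z(c) = (-64/245 + c)/(-269 + c) (Z(c) = (-64/245 + c)/(c - 269) = (-64*1/245 + c)/(-269 + c) = (-64/245 + c)/(-269 + c))
(Z(-378) - 292567)/(-306791 + K) = ((-64/245 - 378)/(-269 - 378) - 292567)/(-306791 + 275150) = (-92674/245/(-647) - 292567)/(-31641) = (-1/647*(-92674/245) - 292567)*(-1/31641) = (92674/158515 - 292567)*(-1/31641) = -46376165331/158515*(-1/31641) = 15458721777/1671857705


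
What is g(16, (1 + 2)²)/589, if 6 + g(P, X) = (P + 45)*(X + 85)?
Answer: 5728/589 ≈ 9.7250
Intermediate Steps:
g(P, X) = -6 + (45 + P)*(85 + X) (g(P, X) = -6 + (P + 45)*(X + 85) = -6 + (45 + P)*(85 + X))
g(16, (1 + 2)²)/589 = (3819 + 45*(1 + 2)² + 85*16 + 16*(1 + 2)²)/589 = (3819 + 45*3² + 1360 + 16*3²)*(1/589) = (3819 + 45*9 + 1360 + 16*9)*(1/589) = (3819 + 405 + 1360 + 144)*(1/589) = 5728*(1/589) = 5728/589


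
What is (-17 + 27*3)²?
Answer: 4096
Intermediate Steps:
(-17 + 27*3)² = (-17 + 81)² = 64² = 4096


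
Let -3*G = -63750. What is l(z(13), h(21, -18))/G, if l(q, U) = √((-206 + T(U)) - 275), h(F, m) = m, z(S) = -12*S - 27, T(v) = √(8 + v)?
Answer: √(-481 + I*√10)/21250 ≈ 3.3926e-6 + 0.0010321*I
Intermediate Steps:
z(S) = -27 - 12*S
l(q, U) = √(-481 + √(8 + U)) (l(q, U) = √((-206 + √(8 + U)) - 275) = √(-481 + √(8 + U)))
G = 21250 (G = -⅓*(-63750) = 21250)
l(z(13), h(21, -18))/G = √(-481 + √(8 - 18))/21250 = √(-481 + √(-10))*(1/21250) = √(-481 + I*√10)*(1/21250) = √(-481 + I*√10)/21250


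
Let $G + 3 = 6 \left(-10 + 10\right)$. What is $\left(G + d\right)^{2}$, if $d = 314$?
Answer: $96721$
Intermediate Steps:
$G = -3$ ($G = -3 + 6 \left(-10 + 10\right) = -3 + 6 \cdot 0 = -3 + 0 = -3$)
$\left(G + d\right)^{2} = \left(-3 + 314\right)^{2} = 311^{2} = 96721$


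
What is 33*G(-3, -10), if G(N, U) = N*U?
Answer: 990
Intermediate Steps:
33*G(-3, -10) = 33*(-3*(-10)) = 33*30 = 990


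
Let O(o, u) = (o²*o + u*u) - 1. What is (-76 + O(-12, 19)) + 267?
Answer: -1177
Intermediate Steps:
O(o, u) = -1 + o³ + u² (O(o, u) = (o³ + u²) - 1 = -1 + o³ + u²)
(-76 + O(-12, 19)) + 267 = (-76 + (-1 + (-12)³ + 19²)) + 267 = (-76 + (-1 - 1728 + 361)) + 267 = (-76 - 1368) + 267 = -1444 + 267 = -1177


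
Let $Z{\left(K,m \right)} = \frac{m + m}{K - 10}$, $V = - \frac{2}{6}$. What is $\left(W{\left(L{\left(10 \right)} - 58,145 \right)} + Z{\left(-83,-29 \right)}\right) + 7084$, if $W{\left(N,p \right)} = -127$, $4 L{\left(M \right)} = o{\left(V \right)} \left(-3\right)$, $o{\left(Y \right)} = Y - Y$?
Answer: $\frac{647059}{93} \approx 6957.6$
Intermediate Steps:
$V = - \frac{1}{3}$ ($V = \left(-2\right) \frac{1}{6} = - \frac{1}{3} \approx -0.33333$)
$o{\left(Y \right)} = 0$
$Z{\left(K,m \right)} = \frac{2 m}{-10 + K}$
$L{\left(M \right)} = 0$ ($L{\left(M \right)} = \frac{0 \left(-3\right)}{4} = \frac{1}{4} \cdot 0 = 0$)
$\left(W{\left(L{\left(10 \right)} - 58,145 \right)} + Z{\left(-83,-29 \right)}\right) + 7084 = \left(-127 + 2 \left(-29\right) \frac{1}{-10 - 83}\right) + 7084 = \left(-127 + 2 \left(-29\right) \frac{1}{-93}\right) + 7084 = \left(-127 + 2 \left(-29\right) \left(- \frac{1}{93}\right)\right) + 7084 = \left(-127 + \frac{58}{93}\right) + 7084 = - \frac{11753}{93} + 7084 = \frac{647059}{93}$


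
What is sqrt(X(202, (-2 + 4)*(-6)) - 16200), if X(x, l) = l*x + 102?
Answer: 21*I*sqrt(42) ≈ 136.1*I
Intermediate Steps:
X(x, l) = 102 + l*x
sqrt(X(202, (-2 + 4)*(-6)) - 16200) = sqrt((102 + ((-2 + 4)*(-6))*202) - 16200) = sqrt((102 + (2*(-6))*202) - 16200) = sqrt((102 - 12*202) - 16200) = sqrt((102 - 2424) - 16200) = sqrt(-2322 - 16200) = sqrt(-18522) = 21*I*sqrt(42)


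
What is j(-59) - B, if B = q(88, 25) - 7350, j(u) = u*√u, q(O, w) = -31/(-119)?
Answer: 874619/119 - 59*I*√59 ≈ 7349.7 - 453.19*I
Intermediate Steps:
q(O, w) = 31/119 (q(O, w) = -31*(-1/119) = 31/119)
j(u) = u^(3/2)
B = -874619/119 (B = 31/119 - 7350 = -874619/119 ≈ -7349.7)
j(-59) - B = (-59)^(3/2) - 1*(-874619/119) = -59*I*√59 + 874619/119 = 874619/119 - 59*I*√59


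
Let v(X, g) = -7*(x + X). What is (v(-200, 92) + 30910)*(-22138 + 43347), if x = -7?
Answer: 686302031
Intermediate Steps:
v(X, g) = 49 - 7*X (v(X, g) = -7*(-7 + X) = 49 - 7*X)
(v(-200, 92) + 30910)*(-22138 + 43347) = ((49 - 7*(-200)) + 30910)*(-22138 + 43347) = ((49 + 1400) + 30910)*21209 = (1449 + 30910)*21209 = 32359*21209 = 686302031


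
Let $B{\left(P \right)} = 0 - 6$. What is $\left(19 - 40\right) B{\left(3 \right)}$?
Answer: $126$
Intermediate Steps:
$B{\left(P \right)} = -6$
$\left(19 - 40\right) B{\left(3 \right)} = \left(19 - 40\right) \left(-6\right) = \left(-21\right) \left(-6\right) = 126$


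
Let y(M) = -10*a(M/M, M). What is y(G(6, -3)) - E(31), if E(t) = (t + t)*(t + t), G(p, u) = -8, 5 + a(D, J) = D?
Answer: -3804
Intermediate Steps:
a(D, J) = -5 + D
y(M) = 40 (y(M) = -10*(-5 + M/M) = -10*(-5 + 1) = -10*(-4) = 40)
E(t) = 4*t² (E(t) = (2*t)*(2*t) = 4*t²)
y(G(6, -3)) - E(31) = 40 - 4*31² = 40 - 4*961 = 40 - 1*3844 = 40 - 3844 = -3804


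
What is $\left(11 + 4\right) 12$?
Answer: $180$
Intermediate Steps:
$\left(11 + 4\right) 12 = 15 \cdot 12 = 180$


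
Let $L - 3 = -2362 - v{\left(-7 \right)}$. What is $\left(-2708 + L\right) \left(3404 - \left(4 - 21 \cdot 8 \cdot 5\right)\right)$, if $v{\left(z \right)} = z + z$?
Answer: $-21424720$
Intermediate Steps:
$v{\left(z \right)} = 2 z$
$L = -2345$ ($L = 3 - \left(2362 + 2 \left(-7\right)\right) = 3 - 2348 = -2345$)
$\left(-2708 + L\right) \left(3404 - \left(4 - 21 \cdot 8 \cdot 5\right)\right) = \left(-2708 - 2345\right) \left(3404 - \left(4 - 21 \cdot 8 \cdot 5\right)\right) = - 5053 \left(3404 + \left(21 \cdot 40 - 4\right)\right) = - 5053 \left(3404 + \left(840 - 4\right)\right) = - 5053 \left(3404 + 836\right) = \left(-5053\right) 4240 = -21424720$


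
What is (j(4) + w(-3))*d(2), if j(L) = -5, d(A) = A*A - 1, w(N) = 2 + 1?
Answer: -6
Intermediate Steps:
w(N) = 3
d(A) = -1 + A² (d(A) = A² - 1 = -1 + A²)
(j(4) + w(-3))*d(2) = (-5 + 3)*(-1 + 2²) = -2*(-1 + 4) = -2*3 = -6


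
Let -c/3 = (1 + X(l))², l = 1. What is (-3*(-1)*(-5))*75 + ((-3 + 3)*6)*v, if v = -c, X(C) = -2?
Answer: -1125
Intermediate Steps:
c = -3 (c = -3*(1 - 2)² = -3*(-1)² = -3*1 = -3)
v = 3 (v = -1*(-3) = 3)
(-3*(-1)*(-5))*75 + ((-3 + 3)*6)*v = (-3*(-1)*(-5))*75 + ((-3 + 3)*6)*3 = (3*(-5))*75 + (0*6)*3 = -15*75 + 0*3 = -1125 + 0 = -1125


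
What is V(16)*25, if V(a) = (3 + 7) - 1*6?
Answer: 100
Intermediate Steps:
V(a) = 4 (V(a) = 10 - 6 = 4)
V(16)*25 = 4*25 = 100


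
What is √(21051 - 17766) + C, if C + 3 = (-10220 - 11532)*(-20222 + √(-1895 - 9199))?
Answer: 439868941 + 3*√365 - 935336*I*√6 ≈ 4.3987e+8 - 2.2911e+6*I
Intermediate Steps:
C = 439868941 - 935336*I*√6 (C = -3 + (-10220 - 11532)*(-20222 + √(-1895 - 9199)) = -3 - 21752*(-20222 + √(-11094)) = -3 - 21752*(-20222 + 43*I*√6) = -3 + (439868944 - 935336*I*√6) = 439868941 - 935336*I*√6 ≈ 4.3987e+8 - 2.2911e+6*I)
√(21051 - 17766) + C = √(21051 - 17766) + (439868941 - 935336*I*√6) = √3285 + (439868941 - 935336*I*√6) = 3*√365 + (439868941 - 935336*I*√6) = 439868941 + 3*√365 - 935336*I*√6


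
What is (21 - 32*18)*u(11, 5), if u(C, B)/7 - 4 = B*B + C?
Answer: -155400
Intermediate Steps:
u(C, B) = 28 + 7*C + 7*B**2 (u(C, B) = 28 + 7*(B*B + C) = 28 + 7*(B**2 + C) = 28 + 7*(C + B**2) = 28 + (7*C + 7*B**2) = 28 + 7*C + 7*B**2)
(21 - 32*18)*u(11, 5) = (21 - 32*18)*(28 + 7*11 + 7*5**2) = (21 - 576)*(28 + 77 + 7*25) = -555*(28 + 77 + 175) = -555*280 = -155400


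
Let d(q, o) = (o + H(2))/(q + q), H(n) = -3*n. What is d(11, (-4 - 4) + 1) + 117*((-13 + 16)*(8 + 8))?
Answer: 123539/22 ≈ 5615.4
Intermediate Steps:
d(q, o) = (-6 + o)/(2*q) (d(q, o) = (o - 3*2)/(q + q) = (o - 6)/((2*q)) = (-6 + o)*(1/(2*q)) = (-6 + o)/(2*q))
d(11, (-4 - 4) + 1) + 117*((-13 + 16)*(8 + 8)) = (½)*(-6 + ((-4 - 4) + 1))/11 + 117*((-13 + 16)*(8 + 8)) = (½)*(1/11)*(-6 + (-8 + 1)) + 117*(3*16) = (½)*(1/11)*(-6 - 7) + 117*48 = (½)*(1/11)*(-13) + 5616 = -13/22 + 5616 = 123539/22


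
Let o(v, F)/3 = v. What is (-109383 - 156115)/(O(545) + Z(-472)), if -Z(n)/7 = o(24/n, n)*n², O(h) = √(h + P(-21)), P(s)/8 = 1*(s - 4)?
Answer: -21052929408/18863566733 + 265498*√345/56590700199 ≈ -1.1160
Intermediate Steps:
o(v, F) = 3*v
P(s) = -32 + 8*s (P(s) = 8*(1*(s - 4)) = 8*(1*(-4 + s)) = 8*(-4 + s) = -32 + 8*s)
O(h) = √(-200 + h) (O(h) = √(h + (-32 + 8*(-21))) = √(h + (-32 - 168)) = √(h - 200) = √(-200 + h))
Z(n) = -504*n (Z(n) = -7*3*(24/n)*n² = -7*72/n*n² = -504*n)
(-109383 - 156115)/(O(545) + Z(-472)) = (-109383 - 156115)/(√(-200 + 545) - 504*(-472)) = -265498/(√345 + 237888) = -265498/(237888 + √345)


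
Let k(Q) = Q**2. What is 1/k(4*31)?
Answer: 1/15376 ≈ 6.5036e-5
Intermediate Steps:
1/k(4*31) = 1/((4*31)**2) = 1/(124**2) = 1/15376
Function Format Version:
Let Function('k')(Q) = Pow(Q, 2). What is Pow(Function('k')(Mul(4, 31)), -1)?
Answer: Rational(1, 15376) ≈ 6.5036e-5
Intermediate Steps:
Pow(Function('k')(Mul(4, 31)), -1) = Pow(Pow(Mul(4, 31), 2), -1) = Pow(Pow(124, 2), -1) = Pow(15376, -1) = Rational(1, 15376)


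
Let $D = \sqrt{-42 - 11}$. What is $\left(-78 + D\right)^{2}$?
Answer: $\left(78 - i \sqrt{53}\right)^{2} \approx 6031.0 - 1135.7 i$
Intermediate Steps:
$D = i \sqrt{53}$ ($D = \sqrt{-53} = i \sqrt{53} \approx 7.2801 i$)
$\left(-78 + D\right)^{2} = \left(-78 + i \sqrt{53}\right)^{2}$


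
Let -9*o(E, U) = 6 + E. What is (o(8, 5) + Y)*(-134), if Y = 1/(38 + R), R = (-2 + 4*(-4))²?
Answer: 338953/1629 ≈ 208.07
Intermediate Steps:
R = 324 (R = (-2 - 16)² = (-18)² = 324)
o(E, U) = -⅔ - E/9 (o(E, U) = -(6 + E)/9 = -⅔ - E/9)
Y = 1/362 (Y = 1/(38 + 324) = 1/362 ≈ 0.0027624)
(o(8, 5) + Y)*(-134) = ((-⅔ - ⅑*8) + 1/362)*(-134) = ((-⅔ - 8/9) + 1/362)*(-134) = (-14/9 + 1/362)*(-134) = -5059/3258*(-134) = 338953/1629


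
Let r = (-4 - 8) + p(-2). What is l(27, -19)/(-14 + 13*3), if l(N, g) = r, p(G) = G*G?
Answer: -8/25 ≈ -0.32000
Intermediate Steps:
p(G) = G**2
r = -8 (r = (-4 - 8) + (-2)**2 = -12 + 4 = -8)
l(N, g) = -8
l(27, -19)/(-14 + 13*3) = -8/(-14 + 13*3) = -8/(-14 + 39) = -8/25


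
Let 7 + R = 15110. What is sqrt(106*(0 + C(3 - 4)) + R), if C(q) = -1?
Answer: sqrt(14997) ≈ 122.46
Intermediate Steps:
R = 15103 (R = -7 + 15110 = 15103)
sqrt(106*(0 + C(3 - 4)) + R) = sqrt(106*(0 - 1) + 15103) = sqrt(106*(-1) + 15103) = sqrt(-106 + 15103) = sqrt(14997)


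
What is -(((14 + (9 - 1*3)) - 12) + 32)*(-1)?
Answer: 40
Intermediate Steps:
-(((14 + (9 - 1*3)) - 12) + 32)*(-1) = -(((14 + (9 - 3)) - 12) + 32)*(-1) = -(((14 + 6) - 12) + 32)*(-1) = -((20 - 12) + 32)*(-1) = -(8 + 32)*(-1) = -40*(-1) = -1*(-40) = 40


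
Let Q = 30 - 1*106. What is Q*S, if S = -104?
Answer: 7904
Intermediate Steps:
Q = -76 (Q = 30 - 106 = -76)
Q*S = -76*(-104) = 7904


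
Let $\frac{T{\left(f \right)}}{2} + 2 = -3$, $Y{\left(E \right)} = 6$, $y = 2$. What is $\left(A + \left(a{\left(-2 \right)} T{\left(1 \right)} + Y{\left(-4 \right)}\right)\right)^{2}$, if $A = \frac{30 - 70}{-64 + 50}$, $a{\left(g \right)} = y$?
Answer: $\frac{6084}{49} \approx 124.16$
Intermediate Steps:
$a{\left(g \right)} = 2$
$T{\left(f \right)} = -10$ ($T{\left(f \right)} = -4 + 2 \left(-3\right) = -4 - 6 = -10$)
$A = \frac{20}{7}$ ($A = - \frac{40}{-14} = \left(-40\right) \left(- \frac{1}{14}\right) = \frac{20}{7} \approx 2.8571$)
$\left(A + \left(a{\left(-2 \right)} T{\left(1 \right)} + Y{\left(-4 \right)}\right)\right)^{2} = \left(\frac{20}{7} + \left(2 \left(-10\right) + 6\right)\right)^{2} = \left(\frac{20}{7} + \left(-20 + 6\right)\right)^{2} = \left(\frac{20}{7} - 14\right)^{2} = \left(- \frac{78}{7}\right)^{2} = \frac{6084}{49}$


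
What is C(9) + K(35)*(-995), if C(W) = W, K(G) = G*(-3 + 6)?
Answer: -104466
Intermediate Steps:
K(G) = 3*G (K(G) = G*3 = 3*G)
C(9) + K(35)*(-995) = 9 + (3*35)*(-995) = 9 + 105*(-995) = 9 - 104475 = -104466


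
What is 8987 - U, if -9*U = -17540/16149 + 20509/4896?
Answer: 2131766828011/237196512 ≈ 8987.3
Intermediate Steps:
U = -81774667/237196512 (U = -(-17540/16149 + 20509/4896)/9 = -⅑*81774667/26355168 = -81774667/237196512 ≈ -0.34475)
8987 - U = 8987 - 1*(-81774667/237196512) = 8987 + 81774667/237196512 = 2131766828011/237196512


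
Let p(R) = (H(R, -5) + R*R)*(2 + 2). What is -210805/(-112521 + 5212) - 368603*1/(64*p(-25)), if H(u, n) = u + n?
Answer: -7444601727/16345306880 ≈ -0.45546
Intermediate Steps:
H(u, n) = n + u
p(R) = -20 + 4*R + 4*R² (p(R) = ((-5 + R) + R*R)*(2 + 2) = ((-5 + R) + R²)*4 = (-5 + R + R²)*4 = -20 + 4*R + 4*R²)
-210805/(-112521 + 5212) - 368603*1/(64*p(-25)) = -210805/(-112521 + 5212) - 368603*1/(64*(-20 + 4*(-25) + 4*(-25)²)) = -210805/(-107309) - 368603*1/(64*(-20 - 100 + 4*625)) = -210805*(-1/107309) - 368603*1/(64*(-20 - 100 + 2500)) = 210805/107309 - 368603/(2380*64) = 210805/107309 - 368603/152320 = -7444601727/16345306880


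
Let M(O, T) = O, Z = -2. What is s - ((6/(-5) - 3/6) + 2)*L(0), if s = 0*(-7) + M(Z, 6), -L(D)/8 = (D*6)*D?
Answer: -2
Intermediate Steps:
L(D) = -48*D² (L(D) = -8*D*6*D = -8*6*D*D = -48*D²)
s = -2 (s = 0*(-7) - 2 = 0 - 2 = -2)
s - ((6/(-5) - 3/6) + 2)*L(0) = -2 - ((6/(-5) - 3/6) + 2)*(-48*0²) = -2 - ((6*(-⅕) - 3*⅙) + 2)*(-48*0) = -2 - ((-6/5 - ½) + 2)*0 = -2 - (-17/10 + 2)*0 = -2 - 3*0/10 = -2 - 1*0 = -2 + 0 = -2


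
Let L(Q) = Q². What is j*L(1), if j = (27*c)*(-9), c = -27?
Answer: 6561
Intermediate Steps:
j = 6561 (j = (27*(-27))*(-9) = -729*(-9) = 6561)
j*L(1) = 6561*1² = 6561*1 = 6561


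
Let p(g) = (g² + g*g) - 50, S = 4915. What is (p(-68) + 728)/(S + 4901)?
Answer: 4963/4908 ≈ 1.0112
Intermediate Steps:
p(g) = -50 + 2*g² (p(g) = (g² + g²) - 50 = 2*g² - 50 = -50 + 2*g²)
(p(-68) + 728)/(S + 4901) = ((-50 + 2*(-68)²) + 728)/(4915 + 4901) = ((-50 + 2*4624) + 728)/9816 = ((-50 + 9248) + 728)*(1/9816) = (9198 + 728)*(1/9816) = 9926*(1/9816) = 4963/4908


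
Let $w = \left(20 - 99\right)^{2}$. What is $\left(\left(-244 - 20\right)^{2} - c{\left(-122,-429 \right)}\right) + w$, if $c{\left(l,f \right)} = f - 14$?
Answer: $76380$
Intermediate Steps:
$c{\left(l,f \right)} = -14 + f$
$w = 6241$ ($w = \left(-79\right)^{2} = 6241$)
$\left(\left(-244 - 20\right)^{2} - c{\left(-122,-429 \right)}\right) + w = \left(\left(-244 - 20\right)^{2} - \left(-14 - 429\right)\right) + 6241 = \left(\left(-264\right)^{2} - -443\right) + 6241 = \left(69696 + 443\right) + 6241 = 70139 + 6241 = 76380$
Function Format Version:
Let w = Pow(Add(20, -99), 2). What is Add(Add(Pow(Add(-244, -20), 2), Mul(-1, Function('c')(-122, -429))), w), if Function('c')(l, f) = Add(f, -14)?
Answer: 76380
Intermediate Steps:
Function('c')(l, f) = Add(-14, f)
w = 6241 (w = Pow(-79, 2) = 6241)
Add(Add(Pow(Add(-244, -20), 2), Mul(-1, Function('c')(-122, -429))), w) = Add(Add(Pow(Add(-244, -20), 2), Mul(-1, Add(-14, -429))), 6241) = Add(Add(Pow(-264, 2), Mul(-1, -443)), 6241) = Add(Add(69696, 443), 6241) = Add(70139, 6241) = 76380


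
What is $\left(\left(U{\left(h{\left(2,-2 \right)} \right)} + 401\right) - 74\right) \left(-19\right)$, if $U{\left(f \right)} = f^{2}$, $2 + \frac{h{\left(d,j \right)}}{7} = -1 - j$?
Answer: $-7144$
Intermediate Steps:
$h{\left(d,j \right)} = -21 - 7 j$ ($h{\left(d,j \right)} = -14 + 7 \left(-1 - j\right) = -14 - \left(7 + 7 j\right) = -21 - 7 j$)
$\left(\left(U{\left(h{\left(2,-2 \right)} \right)} + 401\right) - 74\right) \left(-19\right) = \left(\left(\left(-21 - -14\right)^{2} + 401\right) - 74\right) \left(-19\right) = \left(\left(\left(-21 + 14\right)^{2} + 401\right) - 74\right) \left(-19\right) = \left(\left(\left(-7\right)^{2} + 401\right) - 74\right) \left(-19\right) = \left(\left(49 + 401\right) - 74\right) \left(-19\right) = \left(450 - 74\right) \left(-19\right) = 376 \left(-19\right) = -7144$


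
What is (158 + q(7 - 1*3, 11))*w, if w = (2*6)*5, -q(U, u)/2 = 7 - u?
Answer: 9960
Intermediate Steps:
q(U, u) = -14 + 2*u (q(U, u) = -2*(7 - u) = -14 + 2*u)
w = 60 (w = 12*5 = 60)
(158 + q(7 - 1*3, 11))*w = (158 + (-14 + 2*11))*60 = (158 + (-14 + 22))*60 = (158 + 8)*60 = 166*60 = 9960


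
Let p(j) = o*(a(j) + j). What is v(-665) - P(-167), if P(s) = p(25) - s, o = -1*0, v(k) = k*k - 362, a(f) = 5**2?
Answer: 441696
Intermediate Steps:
a(f) = 25
v(k) = -362 + k**2 (v(k) = k**2 - 362 = -362 + k**2)
o = 0
p(j) = 0 (p(j) = 0*(25 + j) = 0)
P(s) = -s (P(s) = 0 - s = -s)
v(-665) - P(-167) = (-362 + (-665)**2) - (-1)*(-167) = (-362 + 442225) - 1*167 = 441863 - 167 = 441696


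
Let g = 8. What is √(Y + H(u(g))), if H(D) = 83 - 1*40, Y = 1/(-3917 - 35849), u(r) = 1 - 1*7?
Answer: 3*√7555261638/39766 ≈ 6.5574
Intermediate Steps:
u(r) = -6 (u(r) = 1 - 7 = -6)
Y = -1/39766 (Y = 1/(-39766) = -1/39766 ≈ -2.5147e-5)
H(D) = 43 (H(D) = 83 - 40 = 43)
√(Y + H(u(g))) = √(-1/39766 + 43) = √(1709937/39766) = 3*√7555261638/39766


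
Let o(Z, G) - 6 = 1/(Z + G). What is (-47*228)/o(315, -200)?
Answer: -1232340/691 ≈ -1783.4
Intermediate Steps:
o(Z, G) = 6 + 1/(G + Z) (o(Z, G) = 6 + 1/(Z + G) = 6 + 1/(G + Z))
(-47*228)/o(315, -200) = (-47*228)/(((1 + 6*(-200) + 6*315)/(-200 + 315))) = -10716*115/(1 - 1200 + 1890) = -10716/((1/115)*691) = -10716/691/115 = -10716*115/691 = -1232340/691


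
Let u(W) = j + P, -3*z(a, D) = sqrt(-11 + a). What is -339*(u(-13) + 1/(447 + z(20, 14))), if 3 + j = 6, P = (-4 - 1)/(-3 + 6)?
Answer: -201931/446 ≈ -452.76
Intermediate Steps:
P = -5/3 ≈ -1.6667
j = 3 (j = -3 + 6 = 3)
z(a, D) = -sqrt(-11 + a)/3
u(W) = 4/3 (u(W) = 3 - 5/3 = 4/3)
-339*(u(-13) + 1/(447 + z(20, 14))) = -339*(4/3 + 1/(447 - sqrt(-11 + 20)/3)) = -339*(4/3 + 1/(447 - sqrt(9)/3)) = -339*(4/3 + 1/(447 - 1/3*3)) = -339*(4/3 + 1/(447 - 1)) = -339*(4/3 + 1/446) = -339*1787/1338 = -201931/446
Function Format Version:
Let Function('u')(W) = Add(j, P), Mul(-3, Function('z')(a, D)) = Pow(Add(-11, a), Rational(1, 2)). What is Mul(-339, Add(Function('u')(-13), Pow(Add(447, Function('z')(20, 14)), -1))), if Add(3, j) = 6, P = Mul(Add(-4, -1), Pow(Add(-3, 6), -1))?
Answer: Rational(-201931, 446) ≈ -452.76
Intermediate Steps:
P = Rational(-5, 3) (P = Mul(-5, Pow(3, -1)) = Mul(-5, Rational(1, 3)) = Rational(-5, 3) ≈ -1.6667)
j = 3 (j = Add(-3, 6) = 3)
Function('z')(a, D) = Mul(Rational(-1, 3), Pow(Add(-11, a), Rational(1, 2)))
Function('u')(W) = Rational(4, 3) (Function('u')(W) = Add(3, Rational(-5, 3)) = Rational(4, 3))
Mul(-339, Add(Function('u')(-13), Pow(Add(447, Function('z')(20, 14)), -1))) = Mul(-339, Add(Rational(4, 3), Pow(Add(447, Mul(Rational(-1, 3), Pow(Add(-11, 20), Rational(1, 2)))), -1))) = Mul(-339, Add(Rational(4, 3), Pow(Add(447, Mul(Rational(-1, 3), Pow(9, Rational(1, 2)))), -1))) = Mul(-339, Add(Rational(4, 3), Pow(Add(447, Mul(Rational(-1, 3), 3)), -1))) = Mul(-339, Add(Rational(4, 3), Pow(Add(447, -1), -1))) = Mul(-339, Add(Rational(4, 3), Pow(446, -1))) = Mul(-339, Add(Rational(4, 3), Rational(1, 446))) = Mul(-339, Rational(1787, 1338)) = Rational(-201931, 446)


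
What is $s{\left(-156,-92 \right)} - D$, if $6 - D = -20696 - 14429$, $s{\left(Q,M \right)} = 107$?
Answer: $-35024$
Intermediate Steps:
$D = 35131$ ($D = 6 - \left(-20696 - 14429\right) = 6 - -35125 = 6 + 35125 = 35131$)
$s{\left(-156,-92 \right)} - D = 107 - 35131 = -35024$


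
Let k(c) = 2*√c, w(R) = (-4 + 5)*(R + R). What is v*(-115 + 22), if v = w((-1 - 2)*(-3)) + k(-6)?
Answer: -1674 - 186*I*√6 ≈ -1674.0 - 455.6*I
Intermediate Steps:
w(R) = 2*R (w(R) = 1*(2*R) = 2*R)
v = 18 + 2*I*√6 (v = 2*((-1 - 2)*(-3)) + 2*√(-6) = 2*(-3*(-3)) + 2*(I*√6) = 2*9 + 2*I*√6 = 18 + 2*I*√6 ≈ 18.0 + 4.899*I)
v*(-115 + 22) = (18 + 2*I*√6)*(-115 + 22) = (18 + 2*I*√6)*(-93) = -1674 - 186*I*√6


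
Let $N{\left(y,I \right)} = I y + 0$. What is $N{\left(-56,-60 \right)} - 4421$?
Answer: $-1061$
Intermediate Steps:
$N{\left(y,I \right)} = I y$
$N{\left(-56,-60 \right)} - 4421 = \left(-60\right) \left(-56\right) - 4421 = 3360 - 4421 = -1061$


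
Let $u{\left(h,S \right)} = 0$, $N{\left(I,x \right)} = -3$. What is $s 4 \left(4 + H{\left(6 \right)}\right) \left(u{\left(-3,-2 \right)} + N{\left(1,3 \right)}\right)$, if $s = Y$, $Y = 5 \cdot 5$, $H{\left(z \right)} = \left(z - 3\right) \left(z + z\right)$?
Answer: $-12000$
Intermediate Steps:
$H{\left(z \right)} = 2 z \left(-3 + z\right)$ ($H{\left(z \right)} = \left(-3 + z\right) 2 z = 2 z \left(-3 + z\right)$)
$Y = 25$
$s = 25$
$s 4 \left(4 + H{\left(6 \right)}\right) \left(u{\left(-3,-2 \right)} + N{\left(1,3 \right)}\right) = 25 \cdot 4 \left(4 + 2 \cdot 6 \left(-3 + 6\right)\right) \left(0 - 3\right) = 25 \cdot 4 \left(4 + 2 \cdot 6 \cdot 3\right) \left(-3\right) = 25 \cdot 4 \left(4 + 36\right) \left(-3\right) = 25 \cdot 4 \cdot 40 \left(-3\right) = 25 \cdot 160 \left(-3\right) = 4000 \left(-3\right) = -12000$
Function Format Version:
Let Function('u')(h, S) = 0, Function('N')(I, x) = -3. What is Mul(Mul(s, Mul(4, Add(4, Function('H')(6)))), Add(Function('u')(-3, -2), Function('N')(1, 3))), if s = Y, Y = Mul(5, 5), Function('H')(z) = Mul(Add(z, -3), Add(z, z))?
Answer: -12000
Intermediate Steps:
Function('H')(z) = Mul(2, z, Add(-3, z)) (Function('H')(z) = Mul(Add(-3, z), Mul(2, z)) = Mul(2, z, Add(-3, z)))
Y = 25
s = 25
Mul(Mul(s, Mul(4, Add(4, Function('H')(6)))), Add(Function('u')(-3, -2), Function('N')(1, 3))) = Mul(Mul(25, Mul(4, Add(4, Mul(2, 6, Add(-3, 6))))), Add(0, -3)) = Mul(Mul(25, Mul(4, Add(4, Mul(2, 6, 3)))), -3) = Mul(Mul(25, Mul(4, Add(4, 36))), -3) = Mul(Mul(25, Mul(4, 40)), -3) = Mul(Mul(25, 160), -3) = Mul(4000, -3) = -12000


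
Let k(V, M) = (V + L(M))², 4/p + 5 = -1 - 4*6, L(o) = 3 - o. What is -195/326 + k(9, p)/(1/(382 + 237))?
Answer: 6684180581/73350 ≈ 91127.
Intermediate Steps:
p = -2/15 (p = 4/(-5 + (-1 - 4*6)) = 4/(-5 + (-1 - 24)) = 4/(-5 - 25) = 4/(-30) = 4*(-1/30) = -2/15 ≈ -0.13333)
k(V, M) = (3 + V - M)² (k(V, M) = (V + (3 - M))² = (3 + V - M)²)
-195/326 + k(9, p)/(1/(382 + 237)) = -195/326 + (3 + 9 - 1*(-2/15))²/(1/(382 + 237)) = -195*1/326 + (3 + 9 + 2/15)²/(1/619) = -195/326 + (182/15)²/(1/619) = -195/326 + (33124/225)*619 = -195/326 + 20503756/225 = 6684180581/73350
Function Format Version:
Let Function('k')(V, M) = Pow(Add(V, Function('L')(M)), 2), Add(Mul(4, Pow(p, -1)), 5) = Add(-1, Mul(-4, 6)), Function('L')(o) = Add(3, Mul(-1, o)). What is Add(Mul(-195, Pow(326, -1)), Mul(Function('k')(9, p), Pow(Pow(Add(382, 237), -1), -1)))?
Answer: Rational(6684180581, 73350) ≈ 91127.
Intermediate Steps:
p = Rational(-2, 15) (p = Mul(4, Pow(Add(-5, Add(-1, Mul(-4, 6))), -1)) = Mul(4, Pow(Add(-5, Add(-1, -24)), -1)) = Mul(4, Pow(Add(-5, -25), -1)) = Mul(4, Pow(-30, -1)) = Mul(4, Rational(-1, 30)) = Rational(-2, 15) ≈ -0.13333)
Function('k')(V, M) = Pow(Add(3, V, Mul(-1, M)), 2) (Function('k')(V, M) = Pow(Add(V, Add(3, Mul(-1, M))), 2) = Pow(Add(3, V, Mul(-1, M)), 2))
Add(Mul(-195, Pow(326, -1)), Mul(Function('k')(9, p), Pow(Pow(Add(382, 237), -1), -1))) = Add(Mul(-195, Pow(326, -1)), Mul(Pow(Add(3, 9, Mul(-1, Rational(-2, 15))), 2), Pow(Pow(Add(382, 237), -1), -1))) = Add(Mul(-195, Rational(1, 326)), Mul(Pow(Add(3, 9, Rational(2, 15)), 2), Pow(Pow(619, -1), -1))) = Add(Rational(-195, 326), Mul(Pow(Rational(182, 15), 2), Pow(Rational(1, 619), -1))) = Add(Rational(-195, 326), Mul(Rational(33124, 225), 619)) = Add(Rational(-195, 326), Rational(20503756, 225)) = Rational(6684180581, 73350)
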